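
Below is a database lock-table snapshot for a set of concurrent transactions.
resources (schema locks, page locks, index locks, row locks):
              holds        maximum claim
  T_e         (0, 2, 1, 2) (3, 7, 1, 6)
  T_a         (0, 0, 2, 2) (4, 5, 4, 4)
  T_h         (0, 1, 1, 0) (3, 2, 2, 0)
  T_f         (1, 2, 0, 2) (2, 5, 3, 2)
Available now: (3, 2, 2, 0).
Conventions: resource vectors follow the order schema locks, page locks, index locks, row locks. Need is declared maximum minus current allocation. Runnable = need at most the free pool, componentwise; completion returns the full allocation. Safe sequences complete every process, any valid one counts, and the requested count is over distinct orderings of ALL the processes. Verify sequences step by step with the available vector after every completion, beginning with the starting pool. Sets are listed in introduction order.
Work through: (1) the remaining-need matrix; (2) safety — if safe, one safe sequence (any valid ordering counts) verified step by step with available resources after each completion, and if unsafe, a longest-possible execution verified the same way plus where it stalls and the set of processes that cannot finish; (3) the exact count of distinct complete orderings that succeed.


(1) Outstanding need per process (order schema locks, page locks, index locks, row locks):
  T_e: (3, 5, 0, 4)
  T_a: (4, 5, 2, 2)
  T_h: (3, 1, 1, 0)
  T_f: (1, 3, 3, 0)
(2) SAFE — a valid safe sequence is T_h, T_f, T_a, T_e.
Key observation: T_h is the earliest step where a requested resource binds exactly: need (3, 1, 1, 0), pool (3, 2, 2, 0) at its turn.
Walking it through:
  pool = (3, 2, 2, 0)
  T_h needs (3, 1, 1, 0) <= (3, 2, 2, 0) -> finishes; pool += (0, 1, 1, 0) = (3, 3, 3, 0)
  T_f needs (1, 3, 3, 0) <= (3, 3, 3, 0) -> finishes; pool += (1, 2, 0, 2) = (4, 5, 3, 2)
  T_a needs (4, 5, 2, 2) <= (4, 5, 3, 2) -> finishes; pool += (0, 0, 2, 2) = (4, 5, 5, 4)
  T_e needs (3, 5, 0, 4) <= (4, 5, 5, 4) -> finishes; pool += (0, 2, 1, 2) = (4, 7, 6, 6)
(3) The exact count: 1 of the possible complete orderings is a safe sequence.


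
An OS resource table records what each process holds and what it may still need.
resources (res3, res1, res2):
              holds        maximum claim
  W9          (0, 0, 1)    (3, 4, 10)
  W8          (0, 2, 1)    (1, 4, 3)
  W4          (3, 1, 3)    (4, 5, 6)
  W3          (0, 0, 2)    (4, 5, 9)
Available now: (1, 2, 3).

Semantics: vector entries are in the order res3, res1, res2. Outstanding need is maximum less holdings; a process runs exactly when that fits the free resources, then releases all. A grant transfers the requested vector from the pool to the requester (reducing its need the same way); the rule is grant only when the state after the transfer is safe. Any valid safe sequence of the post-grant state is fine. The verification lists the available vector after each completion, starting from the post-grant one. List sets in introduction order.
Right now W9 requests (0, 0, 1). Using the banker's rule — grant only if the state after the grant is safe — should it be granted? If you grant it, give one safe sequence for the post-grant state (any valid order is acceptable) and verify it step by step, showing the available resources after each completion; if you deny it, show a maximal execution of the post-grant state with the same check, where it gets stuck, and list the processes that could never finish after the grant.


DENY — the pretend-granted state is unsafe.
Key observation: once W8, W4 finish, the pool peaks at (4, 5, 6) — and every remaining process still needs more res2 than that.
After a pretend grant, a maximal execution: W8, W4 — then nothing else fits. Check, step by step:
  pool = (1, 2, 2)
  W8: need (1, 2, 2) fits (1, 2, 2); releases (0, 2, 1), pool now (1, 4, 3)
  W4: need (1, 4, 3) fits (1, 4, 3); releases (3, 1, 3), pool now (4, 5, 6)
  blocked: W9 wants (3, 4, 8), pool (4, 5, 6) — not enough res2
  blocked: W3 wants (4, 5, 7), pool (4, 5, 6) — not enough res2
Processes that could never finish after the grant: W9 and W3.


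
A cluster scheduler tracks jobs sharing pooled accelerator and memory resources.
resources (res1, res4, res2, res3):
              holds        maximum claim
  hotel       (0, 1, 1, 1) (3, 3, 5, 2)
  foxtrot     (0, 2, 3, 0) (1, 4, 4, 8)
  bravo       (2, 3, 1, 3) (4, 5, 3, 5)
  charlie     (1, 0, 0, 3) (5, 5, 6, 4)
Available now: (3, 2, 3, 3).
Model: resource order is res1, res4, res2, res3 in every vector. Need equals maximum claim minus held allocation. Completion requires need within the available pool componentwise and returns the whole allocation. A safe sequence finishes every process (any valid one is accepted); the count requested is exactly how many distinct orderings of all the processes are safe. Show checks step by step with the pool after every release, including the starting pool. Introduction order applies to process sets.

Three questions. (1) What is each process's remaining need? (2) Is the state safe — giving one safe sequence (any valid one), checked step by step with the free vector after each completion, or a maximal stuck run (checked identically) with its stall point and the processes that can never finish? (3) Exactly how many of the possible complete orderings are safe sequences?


(1) Remaining need (order res1, res4, res2, res3):
  hotel: (3, 2, 4, 1)
  foxtrot: (1, 2, 1, 8)
  bravo: (2, 2, 2, 2)
  charlie: (4, 5, 6, 1)
(2) UNSAFE.
Key observation: after bravo, hotel the pool peaks at (5, 6, 5, 7), and each blocked process is short somewhere: foxtrot on res3; charlie on res2.
The run bravo, hotel cannot be extended any further. Walking it through:
  pool = (3, 2, 3, 3)
  bravo: need (2, 2, 2, 2) fits (3, 2, 3, 3); releases (2, 3, 1, 3), pool now (5, 5, 4, 6)
  hotel: need (3, 2, 4, 1) fits (5, 5, 4, 6); releases (0, 1, 1, 1), pool now (5, 6, 5, 7)
  foxtrot cannot run: need (1, 2, 1, 8) vs free (5, 6, 5, 7) (insufficient res3)
  charlie cannot run: need (4, 5, 6, 1) vs free (5, 6, 5, 7) (insufficient res2)
Never able to finish: foxtrot and charlie.
(3) Precisely 0 of the possible complete orderings are safe sequences.


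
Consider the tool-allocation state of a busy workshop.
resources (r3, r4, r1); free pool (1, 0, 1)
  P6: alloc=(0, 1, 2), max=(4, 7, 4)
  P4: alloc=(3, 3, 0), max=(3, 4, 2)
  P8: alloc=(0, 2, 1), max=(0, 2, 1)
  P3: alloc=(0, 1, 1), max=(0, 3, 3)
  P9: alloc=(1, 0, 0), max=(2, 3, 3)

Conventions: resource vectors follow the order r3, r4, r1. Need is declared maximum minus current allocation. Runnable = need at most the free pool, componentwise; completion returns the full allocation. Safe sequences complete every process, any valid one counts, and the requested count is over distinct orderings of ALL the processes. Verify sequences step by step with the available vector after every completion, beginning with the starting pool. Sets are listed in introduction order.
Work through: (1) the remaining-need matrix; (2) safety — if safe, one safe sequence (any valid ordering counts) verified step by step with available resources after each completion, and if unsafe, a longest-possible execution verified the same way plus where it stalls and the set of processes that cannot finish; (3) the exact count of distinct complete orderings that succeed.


(1) Outstanding need per process (order r3, r4, r1):
  P6: (4, 6, 2)
  P4: (0, 1, 2)
  P8: (0, 0, 0)
  P3: (0, 2, 2)
  P9: (1, 3, 3)
(2) SAFE — a valid safe sequence is P8, P4, P3, P9, P6.
Key observation: the order's first zero-slack moment is P4 ((0, 1, 2) needed, (1, 2, 2) free — a requested resource with nothing to spare).
Step-by-step check:
  pool = (1, 0, 1)
  P8: need (0, 0, 0) fits (1, 0, 1); releases (0, 2, 1), pool now (1, 2, 2)
  P4: need (0, 1, 2) fits (1, 2, 2); releases (3, 3, 0), pool now (4, 5, 2)
  P3: need (0, 2, 2) fits (4, 5, 2); releases (0, 1, 1), pool now (4, 6, 3)
  P9: need (1, 3, 3) fits (4, 6, 3); releases (1, 0, 0), pool now (5, 6, 3)
  P6: need (4, 6, 2) fits (5, 6, 3); releases (0, 1, 2), pool now (5, 7, 5)
(3) The exact count: 5 of the possible complete orderings are safe sequences.


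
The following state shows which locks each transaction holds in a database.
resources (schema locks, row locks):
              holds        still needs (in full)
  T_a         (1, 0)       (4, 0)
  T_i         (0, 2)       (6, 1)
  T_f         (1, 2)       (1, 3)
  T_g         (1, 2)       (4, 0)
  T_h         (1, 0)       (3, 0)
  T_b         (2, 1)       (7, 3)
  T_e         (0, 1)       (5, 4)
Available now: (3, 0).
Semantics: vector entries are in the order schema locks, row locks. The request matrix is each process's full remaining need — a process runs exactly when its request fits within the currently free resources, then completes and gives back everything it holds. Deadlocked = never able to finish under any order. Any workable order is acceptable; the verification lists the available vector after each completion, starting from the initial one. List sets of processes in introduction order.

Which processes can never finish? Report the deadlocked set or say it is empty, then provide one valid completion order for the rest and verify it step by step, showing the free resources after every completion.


No process is deadlocked.
Key observation: starting with T_h, each completion frees enough for the next — no one is permanently blocked.
One completion order for the rest: T_h, T_g, T_a, T_i, T_f, T_b, T_e. Walking it through:
  pool = (3, 0)
  T_h needs (3, 0) <= (3, 0) -> finishes; pool += (1, 0) = (4, 0)
  T_g needs (4, 0) <= (4, 0) -> finishes; pool += (1, 2) = (5, 2)
  T_a needs (4, 0) <= (5, 2) -> finishes; pool += (1, 0) = (6, 2)
  T_i needs (6, 1) <= (6, 2) -> finishes; pool += (0, 2) = (6, 4)
  T_f needs (1, 3) <= (6, 4) -> finishes; pool += (1, 2) = (7, 6)
  T_b needs (7, 3) <= (7, 6) -> finishes; pool += (2, 1) = (9, 7)
  T_e needs (5, 4) <= (9, 7) -> finishes; pool += (0, 1) = (9, 8)


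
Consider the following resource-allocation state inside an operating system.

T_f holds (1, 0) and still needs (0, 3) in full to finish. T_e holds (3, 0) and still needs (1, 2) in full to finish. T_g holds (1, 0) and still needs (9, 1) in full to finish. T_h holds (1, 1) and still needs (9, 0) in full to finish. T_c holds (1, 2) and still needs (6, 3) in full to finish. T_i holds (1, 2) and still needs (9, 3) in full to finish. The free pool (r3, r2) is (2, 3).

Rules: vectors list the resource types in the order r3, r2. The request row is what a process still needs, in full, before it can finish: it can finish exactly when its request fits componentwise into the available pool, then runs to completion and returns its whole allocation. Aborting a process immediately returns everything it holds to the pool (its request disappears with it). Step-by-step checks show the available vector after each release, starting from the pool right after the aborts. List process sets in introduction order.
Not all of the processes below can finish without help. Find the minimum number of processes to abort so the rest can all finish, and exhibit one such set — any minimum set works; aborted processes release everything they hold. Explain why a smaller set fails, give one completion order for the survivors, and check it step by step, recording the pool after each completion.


Minimum abort set: T_g and T_h.
Key observation: T_i was stuck for good until T_g and T_h gave back (2, 1); in the order shown it finishes at step 4.
Minimality, checking each single-abort alternative: T_f alone leaves T_g blocked (short on r3); T_e alone leaves T_g blocked (short on r3); T_g alone leaves T_h blocked (short on r3); T_h alone leaves T_g blocked (short on r3); T_c alone leaves T_g blocked (short on r3); T_i alone leaves T_g blocked (short on r3).
The survivors complete as T_e, T_c, T_f, T_i. Walking it through (starting from the post-abort pool):
  pool = (4, 4)
  run T_e (needs (1, 2), free (4, 4)); after release of (3, 0) the pool is (7, 4)
  run T_c (needs (6, 3), free (7, 4)); after release of (1, 2) the pool is (8, 6)
  run T_f (needs (0, 3), free (8, 6)); after release of (1, 0) the pool is (9, 6)
  run T_i (needs (9, 3), free (9, 6)); after release of (1, 2) the pool is (10, 8)


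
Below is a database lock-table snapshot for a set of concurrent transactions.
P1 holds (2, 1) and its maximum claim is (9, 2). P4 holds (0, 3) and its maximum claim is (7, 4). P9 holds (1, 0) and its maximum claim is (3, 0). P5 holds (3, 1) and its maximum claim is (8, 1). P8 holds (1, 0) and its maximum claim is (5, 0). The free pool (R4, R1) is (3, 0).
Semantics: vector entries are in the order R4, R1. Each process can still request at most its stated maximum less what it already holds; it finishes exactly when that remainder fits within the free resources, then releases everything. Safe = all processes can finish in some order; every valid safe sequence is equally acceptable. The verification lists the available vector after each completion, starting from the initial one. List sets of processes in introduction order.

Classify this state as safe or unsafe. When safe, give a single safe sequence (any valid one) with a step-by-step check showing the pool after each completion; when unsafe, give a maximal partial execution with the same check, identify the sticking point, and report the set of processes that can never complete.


SAFE — a valid safe sequence is P9, P8, P5, P1, P4.
Key observation: the first exact fit in this order is P8 — it needs (4, 0) with (4, 0) free, meeting a requested resource to the last unit.
Verifying each step:
  pool = (3, 0)
  P9: need (2, 0) fits (3, 0); releases (1, 0), pool now (4, 0)
  P8: need (4, 0) fits (4, 0); releases (1, 0), pool now (5, 0)
  P5: need (5, 0) fits (5, 0); releases (3, 1), pool now (8, 1)
  P1: need (7, 1) fits (8, 1); releases (2, 1), pool now (10, 2)
  P4: need (7, 1) fits (10, 2); releases (0, 3), pool now (10, 5)


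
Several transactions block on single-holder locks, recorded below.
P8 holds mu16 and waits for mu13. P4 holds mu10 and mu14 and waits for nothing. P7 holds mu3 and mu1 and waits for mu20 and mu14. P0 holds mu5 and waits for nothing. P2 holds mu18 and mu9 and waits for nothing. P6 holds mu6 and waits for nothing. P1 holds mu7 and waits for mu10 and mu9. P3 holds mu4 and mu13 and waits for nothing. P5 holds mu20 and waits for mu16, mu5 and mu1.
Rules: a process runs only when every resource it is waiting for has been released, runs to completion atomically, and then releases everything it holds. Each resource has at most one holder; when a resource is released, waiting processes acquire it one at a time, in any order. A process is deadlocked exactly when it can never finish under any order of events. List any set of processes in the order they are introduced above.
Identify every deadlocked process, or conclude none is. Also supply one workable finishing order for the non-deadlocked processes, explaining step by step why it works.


The deadlocked set is P7 and P5.
Key observation: the cycle P7 -> P5 -> P7 can never break — each member waits on the next; no other process is dragged down with it.
The rest can finish in the order P3, P2, P8, P0, P6, P4, P1.
Check, step by step:
  run P3 (it waits on nothing); releases mu4 and mu13
  run P2 (it waits on nothing); releases mu18 and mu9
  run P8 (all its waits — mu13 — are resolved); releases mu16
  run P0 (it waits on nothing); releases mu5
  run P6 (it waits on nothing); releases mu6
  run P4 (it waits on nothing); releases mu10 and mu14
  run P1 (all its waits — mu10 and mu9 — are resolved); releases mu7


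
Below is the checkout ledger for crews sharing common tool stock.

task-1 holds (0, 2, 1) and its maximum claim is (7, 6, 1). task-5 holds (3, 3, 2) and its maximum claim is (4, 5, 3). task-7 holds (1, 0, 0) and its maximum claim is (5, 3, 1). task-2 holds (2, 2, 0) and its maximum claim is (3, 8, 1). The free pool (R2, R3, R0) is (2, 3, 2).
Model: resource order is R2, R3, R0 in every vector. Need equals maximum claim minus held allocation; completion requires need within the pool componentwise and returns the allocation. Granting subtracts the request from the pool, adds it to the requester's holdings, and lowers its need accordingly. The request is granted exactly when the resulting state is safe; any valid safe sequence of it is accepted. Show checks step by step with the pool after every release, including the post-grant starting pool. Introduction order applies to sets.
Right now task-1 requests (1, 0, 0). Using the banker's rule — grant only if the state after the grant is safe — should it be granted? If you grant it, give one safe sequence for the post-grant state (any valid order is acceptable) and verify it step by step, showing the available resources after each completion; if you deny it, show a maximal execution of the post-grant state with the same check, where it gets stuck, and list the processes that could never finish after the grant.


GRANT. The post-grant state is safe; one safe sequence: task-5, task-2, task-7, task-1.
Key observation: (1, 3, 2) free after granting still covers task-5 first, and each release covers the next.
Check on the post-grant state, step by step:
  pool = (1, 3, 2)
  task-5: need (1, 2, 1) fits (1, 3, 2); releases (3, 3, 2), pool now (4, 6, 4)
  task-2: need (1, 6, 1) fits (4, 6, 4); releases (2, 2, 0), pool now (6, 8, 4)
  task-7: need (4, 3, 1) fits (6, 8, 4); releases (1, 0, 0), pool now (7, 8, 4)
  task-1: need (6, 4, 0) fits (7, 8, 4); releases (1, 2, 1), pool now (8, 10, 5)


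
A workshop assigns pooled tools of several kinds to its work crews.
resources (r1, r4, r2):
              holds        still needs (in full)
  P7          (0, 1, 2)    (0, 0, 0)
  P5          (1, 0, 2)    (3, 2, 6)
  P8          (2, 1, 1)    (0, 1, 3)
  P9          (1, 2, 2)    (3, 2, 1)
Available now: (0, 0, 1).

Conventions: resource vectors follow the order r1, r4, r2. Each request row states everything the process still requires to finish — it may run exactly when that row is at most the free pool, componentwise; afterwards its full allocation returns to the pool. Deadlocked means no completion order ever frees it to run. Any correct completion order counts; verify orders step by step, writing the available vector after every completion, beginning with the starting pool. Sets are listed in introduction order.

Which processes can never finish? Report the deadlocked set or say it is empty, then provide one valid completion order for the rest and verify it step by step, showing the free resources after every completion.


The deadlocked set is P5 and P9.
Key observation: even finishing P7, P8 leaves just (2, 2, 4) free — too little r1 for any of the remaining processes.
One completion order for the rest: P7, P8. Verifying each step:
  pool = (0, 0, 1)
  P7 needs (0, 0, 0) <= (0, 0, 1) -> finishes; pool += (0, 1, 2) = (0, 1, 3)
  P8 needs (0, 1, 3) <= (0, 1, 3) -> finishes; pool += (2, 1, 1) = (2, 2, 4)
The stuck group stays short no matter what:
  P5 cannot run: need (3, 2, 6) vs free (2, 2, 4) (insufficient r1 and r2)
  P9 cannot run: need (3, 2, 1) vs free (2, 2, 4) (insufficient r1)


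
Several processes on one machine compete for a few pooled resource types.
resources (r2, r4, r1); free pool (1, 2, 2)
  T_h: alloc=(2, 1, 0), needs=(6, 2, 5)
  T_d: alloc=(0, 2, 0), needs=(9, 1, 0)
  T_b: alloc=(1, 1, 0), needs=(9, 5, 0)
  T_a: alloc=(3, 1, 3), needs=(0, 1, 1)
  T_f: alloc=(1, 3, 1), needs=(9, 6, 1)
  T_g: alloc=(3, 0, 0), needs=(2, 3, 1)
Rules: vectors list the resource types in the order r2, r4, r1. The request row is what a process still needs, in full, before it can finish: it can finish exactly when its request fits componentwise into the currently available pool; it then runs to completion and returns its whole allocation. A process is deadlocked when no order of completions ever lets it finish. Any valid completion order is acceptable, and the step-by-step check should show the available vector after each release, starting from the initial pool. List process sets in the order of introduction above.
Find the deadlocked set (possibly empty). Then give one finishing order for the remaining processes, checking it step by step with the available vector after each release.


Nothing here is deadlocked.
Key observation: there is always a runnable process — T_a first — so the state unwinds completely.
A valid finishing order for the others: T_a, T_g, T_h, T_d, T_f, T_b. Verifying each step:
  pool = (1, 2, 2)
  T_a needs (0, 1, 1) <= (1, 2, 2) -> finishes; pool += (3, 1, 3) = (4, 3, 5)
  T_g needs (2, 3, 1) <= (4, 3, 5) -> finishes; pool += (3, 0, 0) = (7, 3, 5)
  T_h needs (6, 2, 5) <= (7, 3, 5) -> finishes; pool += (2, 1, 0) = (9, 4, 5)
  T_d needs (9, 1, 0) <= (9, 4, 5) -> finishes; pool += (0, 2, 0) = (9, 6, 5)
  T_f needs (9, 6, 1) <= (9, 6, 5) -> finishes; pool += (1, 3, 1) = (10, 9, 6)
  T_b needs (9, 5, 0) <= (10, 9, 6) -> finishes; pool += (1, 1, 0) = (11, 10, 6)


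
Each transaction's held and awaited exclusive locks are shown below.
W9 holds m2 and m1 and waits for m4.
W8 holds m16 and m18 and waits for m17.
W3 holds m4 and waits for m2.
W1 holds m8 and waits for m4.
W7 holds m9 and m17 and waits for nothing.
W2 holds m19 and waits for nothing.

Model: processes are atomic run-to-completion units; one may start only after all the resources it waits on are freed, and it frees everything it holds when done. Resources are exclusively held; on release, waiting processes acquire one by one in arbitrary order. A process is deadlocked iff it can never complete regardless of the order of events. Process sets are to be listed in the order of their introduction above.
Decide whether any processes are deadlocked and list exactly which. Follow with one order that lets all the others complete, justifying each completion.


Deadlocked: W9, W3 and W1.
Key observation: the wait chain closes on itself along W9 -> W3 -> W9; W1 waits into the deadlock from upstream.
A valid finishing order for the others: W2, W7, W8.
Walking it through:
  W2 waits on nothing -> runs at once and releases m19
  W7 waits on nothing -> runs at once and releases m9 and m17
  run W8 (all its waits — m17 — are resolved); releases m16 and m18


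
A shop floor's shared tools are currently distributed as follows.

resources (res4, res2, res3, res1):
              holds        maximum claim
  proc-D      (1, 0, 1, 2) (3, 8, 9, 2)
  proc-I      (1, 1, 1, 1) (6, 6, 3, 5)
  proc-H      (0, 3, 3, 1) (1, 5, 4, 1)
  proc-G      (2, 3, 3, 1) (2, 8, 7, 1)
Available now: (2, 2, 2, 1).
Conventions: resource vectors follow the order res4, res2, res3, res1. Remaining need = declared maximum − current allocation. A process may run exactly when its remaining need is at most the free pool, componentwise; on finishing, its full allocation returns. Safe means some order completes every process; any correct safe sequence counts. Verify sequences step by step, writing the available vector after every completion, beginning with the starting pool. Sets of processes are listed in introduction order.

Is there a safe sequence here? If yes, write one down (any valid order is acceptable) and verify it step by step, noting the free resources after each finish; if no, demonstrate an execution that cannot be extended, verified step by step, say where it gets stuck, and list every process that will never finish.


SAFE, for example via the order proc-H, proc-G, proc-D, proc-I.
Key observation: reading the order forward, proc-H is the first process whose need (1, 2, 1, 0) meets the free pool (2, 2, 2, 1) exactly on a resource it requests.
Verifying each step:
  pool = (2, 2, 2, 1)
  run proc-H (needs (1, 2, 1, 0), free (2, 2, 2, 1)); after release of (0, 3, 3, 1) the pool is (2, 5, 5, 2)
  run proc-G (needs (0, 5, 4, 0), free (2, 5, 5, 2)); after release of (2, 3, 3, 1) the pool is (4, 8, 8, 3)
  run proc-D (needs (2, 8, 8, 0), free (4, 8, 8, 3)); after release of (1, 0, 1, 2) the pool is (5, 8, 9, 5)
  run proc-I (needs (5, 5, 2, 4), free (5, 8, 9, 5)); after release of (1, 1, 1, 1) the pool is (6, 9, 10, 6)


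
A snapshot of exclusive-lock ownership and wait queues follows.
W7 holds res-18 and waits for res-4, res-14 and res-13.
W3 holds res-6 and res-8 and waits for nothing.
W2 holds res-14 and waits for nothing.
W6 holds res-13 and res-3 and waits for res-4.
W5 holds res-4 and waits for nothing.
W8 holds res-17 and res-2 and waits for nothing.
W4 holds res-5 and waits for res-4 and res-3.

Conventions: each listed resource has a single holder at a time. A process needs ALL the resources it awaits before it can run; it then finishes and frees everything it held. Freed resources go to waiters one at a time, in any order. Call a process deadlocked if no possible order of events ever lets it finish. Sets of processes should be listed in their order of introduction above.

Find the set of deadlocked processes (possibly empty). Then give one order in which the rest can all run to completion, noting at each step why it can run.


The deadlocked set is empty.
Key observation: no waiting chain loops back on itself — every chain ends at a process that waits on nothing, so everyone eventually runs.
The rest can finish in the order W3, W5, W6, W8, W4, W2, W7.
Verifying each step:
  W3: no waits; runs immediately, freeing res-6 and res-8
  W5: no waits; runs immediately, freeing res-4
  W6 waits on res-4 — all released -> runs and releases res-13 and res-3
  W8: no waits; runs immediately, freeing res-17 and res-2
  W4 waits on res-4 and res-3 — all released -> runs and releases res-5
  W2: no waits; runs immediately, freeing res-14
  W7 waits on res-4, res-14 and res-13 — all released -> runs and releases res-18


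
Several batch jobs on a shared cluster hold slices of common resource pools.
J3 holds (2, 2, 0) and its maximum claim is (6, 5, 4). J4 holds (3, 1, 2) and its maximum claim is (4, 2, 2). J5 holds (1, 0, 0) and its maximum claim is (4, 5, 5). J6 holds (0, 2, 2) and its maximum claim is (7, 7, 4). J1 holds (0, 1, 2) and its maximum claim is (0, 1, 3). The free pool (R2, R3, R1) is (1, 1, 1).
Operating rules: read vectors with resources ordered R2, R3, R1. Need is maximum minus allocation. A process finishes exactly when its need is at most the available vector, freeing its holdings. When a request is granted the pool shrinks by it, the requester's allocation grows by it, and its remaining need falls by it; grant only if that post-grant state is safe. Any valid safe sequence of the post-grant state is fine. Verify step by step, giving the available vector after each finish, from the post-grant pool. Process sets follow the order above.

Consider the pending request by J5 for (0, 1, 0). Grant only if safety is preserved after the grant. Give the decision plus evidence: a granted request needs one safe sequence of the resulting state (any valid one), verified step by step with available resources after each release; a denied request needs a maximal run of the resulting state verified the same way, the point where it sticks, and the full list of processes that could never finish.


DENY: after the grant no complete ordering would exist.
Key observation: the pool after J1, J4 is (4, 2, 5); every surviving request exceeds it in R3, so progress ends there.
After a pretend grant, a maximal execution: J1, J4 — then nothing else fits. Check, step by step:
  pool = (1, 0, 1)
  run J1 (needs (0, 0, 1), free (1, 0, 1)); after release of (0, 1, 2) the pool is (1, 1, 3)
  run J4 (needs (1, 1, 0), free (1, 1, 3)); after release of (3, 1, 2) the pool is (4, 2, 5)
  blocked: J3 wants (4, 3, 4), pool (4, 2, 5) — not enough R3
  blocked: J5 wants (3, 4, 5), pool (4, 2, 5) — not enough R3
  blocked: J6 wants (7, 5, 2), pool (4, 2, 5) — not enough R2 and R3
Processes that could never finish after the grant: J3, J5 and J6.


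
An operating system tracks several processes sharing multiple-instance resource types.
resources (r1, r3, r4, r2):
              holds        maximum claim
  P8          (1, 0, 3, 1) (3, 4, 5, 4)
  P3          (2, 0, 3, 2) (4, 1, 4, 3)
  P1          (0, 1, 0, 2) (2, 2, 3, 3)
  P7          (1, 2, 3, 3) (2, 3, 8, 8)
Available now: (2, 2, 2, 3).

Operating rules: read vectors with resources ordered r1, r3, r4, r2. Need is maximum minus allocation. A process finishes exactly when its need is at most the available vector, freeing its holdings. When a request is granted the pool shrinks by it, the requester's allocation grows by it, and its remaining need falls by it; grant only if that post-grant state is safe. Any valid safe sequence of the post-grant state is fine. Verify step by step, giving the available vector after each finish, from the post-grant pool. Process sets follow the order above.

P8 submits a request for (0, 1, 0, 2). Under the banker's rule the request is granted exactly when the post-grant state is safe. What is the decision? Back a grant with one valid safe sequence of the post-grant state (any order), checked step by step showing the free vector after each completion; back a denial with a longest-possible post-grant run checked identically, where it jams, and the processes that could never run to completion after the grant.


GRANT — the state after the grant stays safe, e.g. via P3, P1, P7, P8.
Key observation: after the grant the pool drops to (2, 1, 2, 1), which still lets P3 finish first and unwind the rest.
Verifying the post-grant state step by step:
  pool = (2, 1, 2, 1)
  P3 needs (2, 1, 1, 1) <= (2, 1, 2, 1) -> finishes; pool += (2, 0, 3, 2) = (4, 1, 5, 3)
  P1 needs (2, 1, 3, 1) <= (4, 1, 5, 3) -> finishes; pool += (0, 1, 0, 2) = (4, 2, 5, 5)
  P7 needs (1, 1, 5, 5) <= (4, 2, 5, 5) -> finishes; pool += (1, 2, 3, 3) = (5, 4, 8, 8)
  P8 needs (2, 3, 2, 1) <= (5, 4, 8, 8) -> finishes; pool += (1, 1, 3, 3) = (6, 5, 11, 11)


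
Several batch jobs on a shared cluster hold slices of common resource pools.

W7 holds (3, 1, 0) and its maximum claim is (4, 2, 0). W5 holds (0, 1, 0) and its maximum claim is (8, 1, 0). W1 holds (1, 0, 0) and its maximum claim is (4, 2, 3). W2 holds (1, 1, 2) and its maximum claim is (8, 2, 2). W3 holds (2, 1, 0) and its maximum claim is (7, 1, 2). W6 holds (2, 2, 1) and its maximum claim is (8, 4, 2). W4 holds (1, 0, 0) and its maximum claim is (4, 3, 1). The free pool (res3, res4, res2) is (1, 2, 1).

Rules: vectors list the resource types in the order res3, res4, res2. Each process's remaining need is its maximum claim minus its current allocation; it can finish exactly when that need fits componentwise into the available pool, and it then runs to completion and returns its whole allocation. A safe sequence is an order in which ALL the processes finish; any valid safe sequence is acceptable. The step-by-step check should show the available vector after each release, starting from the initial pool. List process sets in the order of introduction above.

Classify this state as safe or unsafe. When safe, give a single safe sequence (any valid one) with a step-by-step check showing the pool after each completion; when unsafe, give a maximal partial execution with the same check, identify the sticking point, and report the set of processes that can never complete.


The state is UNSAFE.
Key observation: after W7, W4 the pool peaks at (5, 3, 1), and each blocked process is short somewhere: W5 on res3; W1 on res2; W2 on res3; W3 on res2; W6 on res3.
The run W7, W4 cannot be extended any further. Verifying each step:
  pool = (1, 2, 1)
  run W7 (needs (1, 1, 0), free (1, 2, 1)); after release of (3, 1, 0) the pool is (4, 3, 1)
  run W4 (needs (3, 3, 1), free (4, 3, 1)); after release of (1, 0, 0) the pool is (5, 3, 1)
  W5 still needs (8, 0, 0) but only (5, 3, 1) is free — short on res3
  W1 still needs (3, 2, 3) but only (5, 3, 1) is free — short on res2
  W2 still needs (7, 1, 0) but only (5, 3, 1) is free — short on res3
  W3 still needs (5, 0, 2) but only (5, 3, 1) is free — short on res2
  W6 still needs (6, 2, 1) but only (5, 3, 1) is free — short on res3
Processes that can never finish: W5, W1, W2, W3 and W6.


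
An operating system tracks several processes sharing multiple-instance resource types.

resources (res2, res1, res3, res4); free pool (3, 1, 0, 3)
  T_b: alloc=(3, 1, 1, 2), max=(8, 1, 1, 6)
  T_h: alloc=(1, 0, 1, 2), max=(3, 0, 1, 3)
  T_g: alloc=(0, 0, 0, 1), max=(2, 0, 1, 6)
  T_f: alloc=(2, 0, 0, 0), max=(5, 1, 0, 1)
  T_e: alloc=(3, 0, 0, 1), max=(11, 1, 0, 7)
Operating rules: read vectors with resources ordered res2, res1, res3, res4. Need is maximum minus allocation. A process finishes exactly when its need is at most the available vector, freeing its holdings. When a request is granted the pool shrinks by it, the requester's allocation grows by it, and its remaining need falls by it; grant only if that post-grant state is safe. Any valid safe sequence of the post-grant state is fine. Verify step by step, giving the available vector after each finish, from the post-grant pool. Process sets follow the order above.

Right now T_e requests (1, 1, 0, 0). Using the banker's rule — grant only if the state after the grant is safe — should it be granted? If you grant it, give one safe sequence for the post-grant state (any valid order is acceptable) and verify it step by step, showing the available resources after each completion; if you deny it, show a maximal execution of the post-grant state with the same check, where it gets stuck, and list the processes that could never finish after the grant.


DENY — the pretend-granted state is unsafe.
Key observation: after T_h, T_g the pool peaks at (3, 0, 1, 6), and each blocked process is short somewhere: T_b on res2; T_f on res1; T_e on res2.
Pretend the grant happened; the run T_h, T_g goes as far as possible. Step-by-step check:
  pool = (2, 0, 0, 3)
  T_h needs (2, 0, 0, 1) <= (2, 0, 0, 3) -> finishes; pool += (1, 0, 1, 2) = (3, 0, 1, 5)
  T_g needs (2, 0, 1, 5) <= (3, 0, 1, 5) -> finishes; pool += (0, 0, 0, 1) = (3, 0, 1, 6)
  blocked: T_b wants (5, 0, 0, 4), pool (3, 0, 1, 6) — not enough res2
  blocked: T_f wants (3, 1, 0, 1), pool (3, 0, 1, 6) — not enough res1
  blocked: T_e wants (7, 0, 0, 6), pool (3, 0, 1, 6) — not enough res2
Post-grant, the permanently blocked set is T_b, T_f and T_e.


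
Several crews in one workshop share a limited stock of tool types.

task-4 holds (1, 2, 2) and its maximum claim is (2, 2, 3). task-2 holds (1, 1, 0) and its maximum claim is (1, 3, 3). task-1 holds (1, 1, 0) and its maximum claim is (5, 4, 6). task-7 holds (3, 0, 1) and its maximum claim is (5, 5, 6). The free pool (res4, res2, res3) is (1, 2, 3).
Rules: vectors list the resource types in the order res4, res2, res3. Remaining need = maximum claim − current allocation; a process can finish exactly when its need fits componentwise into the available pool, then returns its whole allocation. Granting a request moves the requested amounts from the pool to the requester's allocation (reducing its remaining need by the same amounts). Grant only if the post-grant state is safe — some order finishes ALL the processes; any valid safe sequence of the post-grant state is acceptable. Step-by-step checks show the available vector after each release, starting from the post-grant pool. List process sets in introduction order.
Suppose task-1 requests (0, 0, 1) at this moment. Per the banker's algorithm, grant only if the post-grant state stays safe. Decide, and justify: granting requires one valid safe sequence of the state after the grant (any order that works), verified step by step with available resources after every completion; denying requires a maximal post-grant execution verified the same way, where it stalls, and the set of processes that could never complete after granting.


DENY — the pretend-granted state is unsafe.
Key observation: even finishing task-4, task-2 leaves just (3, 5, 4) free — too little res3 for any of the remaining processes.
On the post-grant state, task-4, task-2 is a maximal run — nothing extends it. Check, step by step:
  pool = (1, 2, 2)
  task-4: need (1, 0, 1) fits (1, 2, 2); releases (1, 2, 2), pool now (2, 4, 4)
  task-2: need (0, 2, 3) fits (2, 4, 4); releases (1, 1, 0), pool now (3, 5, 4)
  blocked: task-1 wants (4, 3, 5), pool (3, 5, 4) — not enough res4 and res3
  blocked: task-7 wants (2, 5, 5), pool (3, 5, 4) — not enough res3
Had the request been granted, task-1 and task-7 could never finish.


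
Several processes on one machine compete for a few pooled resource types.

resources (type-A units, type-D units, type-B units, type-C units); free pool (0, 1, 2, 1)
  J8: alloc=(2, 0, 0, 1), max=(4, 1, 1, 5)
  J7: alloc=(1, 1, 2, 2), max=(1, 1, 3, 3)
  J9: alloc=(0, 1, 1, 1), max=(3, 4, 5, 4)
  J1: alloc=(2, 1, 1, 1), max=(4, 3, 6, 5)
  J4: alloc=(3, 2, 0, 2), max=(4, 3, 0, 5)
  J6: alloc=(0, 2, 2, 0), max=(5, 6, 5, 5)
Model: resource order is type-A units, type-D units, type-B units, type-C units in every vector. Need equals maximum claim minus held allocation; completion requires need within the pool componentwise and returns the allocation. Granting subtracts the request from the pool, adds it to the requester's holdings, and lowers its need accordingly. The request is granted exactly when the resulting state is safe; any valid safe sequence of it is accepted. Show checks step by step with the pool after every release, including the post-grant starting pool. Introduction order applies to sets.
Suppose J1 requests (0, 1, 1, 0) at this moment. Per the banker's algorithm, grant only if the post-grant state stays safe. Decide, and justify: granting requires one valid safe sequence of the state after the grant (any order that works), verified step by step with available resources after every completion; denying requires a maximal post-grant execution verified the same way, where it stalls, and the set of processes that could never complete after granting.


DENY. Granting would leave the state unsafe.
Key observation: after J7, J4, J8 the pool peaks at (6, 3, 3, 6), and each blocked process is short somewhere: J9 on type-B units; J1 on type-B units; J6 on type-D units.
Pretend the grant happened; the run J7, J4, J8 goes as far as possible. Check, step by step:
  pool = (0, 0, 1, 1)
  run J7 (needs (0, 0, 1, 1), free (0, 0, 1, 1)); after release of (1, 1, 2, 2) the pool is (1, 1, 3, 3)
  run J4 (needs (1, 1, 0, 3), free (1, 1, 3, 3)); after release of (3, 2, 0, 2) the pool is (4, 3, 3, 5)
  run J8 (needs (2, 1, 1, 4), free (4, 3, 3, 5)); after release of (2, 0, 0, 1) the pool is (6, 3, 3, 6)
  J9 still needs (3, 3, 4, 3) but only (6, 3, 3, 6) is free — short on type-B units
  J1 still needs (2, 1, 4, 4) but only (6, 3, 3, 6) is free — short on type-B units
  J6 still needs (5, 4, 3, 5) but only (6, 3, 3, 6) is free — short on type-D units
Had the request been granted, J9, J1 and J6 could never finish.


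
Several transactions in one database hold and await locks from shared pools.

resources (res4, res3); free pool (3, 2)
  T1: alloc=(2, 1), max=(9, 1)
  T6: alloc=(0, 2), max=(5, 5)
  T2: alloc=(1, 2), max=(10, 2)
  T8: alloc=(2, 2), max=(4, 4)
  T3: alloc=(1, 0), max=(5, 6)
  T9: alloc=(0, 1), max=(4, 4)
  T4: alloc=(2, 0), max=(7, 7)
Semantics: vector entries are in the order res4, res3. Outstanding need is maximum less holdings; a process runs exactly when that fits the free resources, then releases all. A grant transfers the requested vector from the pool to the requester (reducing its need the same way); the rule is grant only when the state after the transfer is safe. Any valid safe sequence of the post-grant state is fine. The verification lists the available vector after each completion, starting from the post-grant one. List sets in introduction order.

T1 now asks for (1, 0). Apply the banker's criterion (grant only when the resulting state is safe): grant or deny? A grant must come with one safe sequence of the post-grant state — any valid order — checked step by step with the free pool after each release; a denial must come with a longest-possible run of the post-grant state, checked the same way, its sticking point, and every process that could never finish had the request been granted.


DENY — the pretend-granted state is unsafe.
Key observation: after T8, T9 the pool peaks at (4, 5), and each blocked process is short somewhere: T1 on res4; T6 on res4; T2 on res4; T3 on res3; T4 on res4, res3.
Pretend the grant happened; the run T8, T9 goes as far as possible. Verifying each step:
  pool = (2, 2)
  run T8 (needs (2, 2), free (2, 2)); after release of (2, 2) the pool is (4, 4)
  run T9 (needs (4, 3), free (4, 4)); after release of (0, 1) the pool is (4, 5)
  T1 still needs (6, 0) but only (4, 5) is free — short on res4
  T6 still needs (5, 3) but only (4, 5) is free — short on res4
  T2 still needs (9, 0) but only (4, 5) is free — short on res4
  T3 still needs (4, 6) but only (4, 5) is free — short on res3
  T4 still needs (5, 7) but only (4, 5) is free — short on res4 and res3
Processes that could never finish after the grant: T1, T6, T2, T3 and T4.
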